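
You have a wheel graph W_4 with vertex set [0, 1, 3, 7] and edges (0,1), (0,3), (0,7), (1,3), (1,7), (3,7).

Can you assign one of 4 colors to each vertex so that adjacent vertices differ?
A valid 4-coloring: color 1: [0]; color 2: [7]; color 3: [3]; color 4: [1].
(χ(G) = 4 ≤ 4.)

Yes, G is 4-colorable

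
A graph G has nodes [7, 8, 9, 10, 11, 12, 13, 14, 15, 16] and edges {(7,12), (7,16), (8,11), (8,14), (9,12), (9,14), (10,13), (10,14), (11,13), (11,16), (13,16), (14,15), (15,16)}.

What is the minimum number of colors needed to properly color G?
Clique number ω(G) = 3 (lower bound: χ ≥ ω).
The clique on [11, 13, 16] has size 3, forcing χ ≥ 3, and the coloring below uses 3 colors, so χ(G) = 3.
A valid 3-coloring: color 1: [12, 14, 16]; color 2: [7, 9, 10, 11, 15]; color 3: [8, 13].

χ(G) = 3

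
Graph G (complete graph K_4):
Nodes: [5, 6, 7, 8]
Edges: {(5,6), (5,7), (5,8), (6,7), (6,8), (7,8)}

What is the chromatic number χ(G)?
Clique number ω(G) = 4 (lower bound: χ ≥ ω).
The clique on [5, 6, 7, 8] has size 4, forcing χ ≥ 4, and the coloring below uses 4 colors, so χ(G) = 4.
A valid 4-coloring: color 1: [5]; color 2: [8]; color 3: [6]; color 4: [7].

χ(G) = 4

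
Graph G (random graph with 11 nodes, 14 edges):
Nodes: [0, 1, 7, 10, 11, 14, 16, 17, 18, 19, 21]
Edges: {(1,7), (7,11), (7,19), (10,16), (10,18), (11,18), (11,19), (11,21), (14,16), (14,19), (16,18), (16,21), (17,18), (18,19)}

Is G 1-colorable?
No, G is not 1-colorable

The clique on vertices [7, 11, 19] has size 3 > 1, so it alone needs 3 colors.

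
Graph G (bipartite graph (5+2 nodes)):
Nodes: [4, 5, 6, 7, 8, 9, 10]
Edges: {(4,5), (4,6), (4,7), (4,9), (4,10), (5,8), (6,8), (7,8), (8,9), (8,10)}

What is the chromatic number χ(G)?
χ(G) = 2

Clique number ω(G) = 2 (lower bound: χ ≥ ω).
The graph is bipartite (no odd cycle), so 2 colors suffice: χ(G) = 2.
A valid 2-coloring: color 1: [4, 8]; color 2: [5, 6, 7, 9, 10].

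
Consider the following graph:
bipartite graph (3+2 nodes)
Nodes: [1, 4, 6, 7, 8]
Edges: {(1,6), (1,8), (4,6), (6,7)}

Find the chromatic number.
Clique number ω(G) = 2 (lower bound: χ ≥ ω).
The graph is bipartite (no odd cycle), so 2 colors suffice: χ(G) = 2.
A valid 2-coloring: color 1: [6, 8]; color 2: [1, 4, 7].

χ(G) = 2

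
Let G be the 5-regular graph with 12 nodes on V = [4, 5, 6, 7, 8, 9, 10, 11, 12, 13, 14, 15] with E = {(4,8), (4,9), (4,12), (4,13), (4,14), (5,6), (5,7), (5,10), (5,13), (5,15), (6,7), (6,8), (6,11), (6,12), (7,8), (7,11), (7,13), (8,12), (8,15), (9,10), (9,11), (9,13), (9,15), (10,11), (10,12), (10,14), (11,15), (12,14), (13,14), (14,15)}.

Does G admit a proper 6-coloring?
A valid 6-coloring: color 1: [7, 9, 12]; color 2: [4, 5, 11]; color 3: [6, 10, 13, 15]; color 4: [8, 14].
(χ(G) = 4 ≤ 6.)

Yes, G is 6-colorable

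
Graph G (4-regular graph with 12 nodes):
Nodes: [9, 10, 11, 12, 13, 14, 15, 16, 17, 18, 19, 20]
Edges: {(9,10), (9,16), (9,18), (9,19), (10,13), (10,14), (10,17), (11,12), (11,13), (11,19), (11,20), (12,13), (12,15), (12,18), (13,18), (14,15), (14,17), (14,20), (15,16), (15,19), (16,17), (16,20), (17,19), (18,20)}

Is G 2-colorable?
The clique on vertices [11, 12, 13] has size 3 > 2, so it alone needs 3 colors.

No, G is not 2-colorable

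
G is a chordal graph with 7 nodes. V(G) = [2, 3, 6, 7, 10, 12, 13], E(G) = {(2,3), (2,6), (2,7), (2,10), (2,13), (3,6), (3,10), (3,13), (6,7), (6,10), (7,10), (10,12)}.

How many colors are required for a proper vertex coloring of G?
Clique number ω(G) = 4 (lower bound: χ ≥ ω).
The clique on [2, 3, 6, 10] has size 4, forcing χ ≥ 4, and the coloring below uses 4 colors, so χ(G) = 4.
A valid 4-coloring: color 1: [2, 12]; color 2: [10, 13]; color 3: [6]; color 4: [3, 7].

χ(G) = 4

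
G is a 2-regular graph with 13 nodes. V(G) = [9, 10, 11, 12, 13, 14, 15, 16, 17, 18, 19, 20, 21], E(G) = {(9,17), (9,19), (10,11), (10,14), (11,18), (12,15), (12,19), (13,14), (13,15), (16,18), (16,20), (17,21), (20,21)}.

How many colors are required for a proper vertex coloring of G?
Clique number ω(G) = 2 (lower bound: χ ≥ ω).
Odd cycle [14, 10, 11, 18, 16, 20, 21, 17, 9, 19, 12, 15, 13] needs 3 colors (χ ≥ 3).
The coloring below uses 3 colors, so χ(G) = 3.
A valid 3-coloring: color 1: [11, 14, 15, 16, 19, 21]; color 2: [9, 10, 12, 13, 18, 20]; color 3: [17].

χ(G) = 3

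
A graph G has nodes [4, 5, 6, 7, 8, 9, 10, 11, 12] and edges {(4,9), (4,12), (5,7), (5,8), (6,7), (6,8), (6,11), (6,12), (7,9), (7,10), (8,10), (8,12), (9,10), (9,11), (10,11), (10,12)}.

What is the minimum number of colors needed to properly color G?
Clique number ω(G) = 3 (lower bound: χ ≥ ω).
The clique on [8, 10, 12] has size 3, forcing χ ≥ 3, and the coloring below uses 3 colors, so χ(G) = 3.
A valid 3-coloring: color 1: [4, 5, 6, 10]; color 2: [7, 11, 12]; color 3: [8, 9].

χ(G) = 3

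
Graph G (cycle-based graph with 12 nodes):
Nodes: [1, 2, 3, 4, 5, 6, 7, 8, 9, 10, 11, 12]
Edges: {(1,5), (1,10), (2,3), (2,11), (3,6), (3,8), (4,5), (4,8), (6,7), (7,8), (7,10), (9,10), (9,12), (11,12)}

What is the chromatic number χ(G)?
χ(G) = 2

Clique number ω(G) = 2 (lower bound: χ ≥ ω).
The graph is bipartite (no odd cycle), so 2 colors suffice: χ(G) = 2.
A valid 2-coloring: color 1: [1, 3, 4, 7, 9, 11]; color 2: [2, 5, 6, 8, 10, 12].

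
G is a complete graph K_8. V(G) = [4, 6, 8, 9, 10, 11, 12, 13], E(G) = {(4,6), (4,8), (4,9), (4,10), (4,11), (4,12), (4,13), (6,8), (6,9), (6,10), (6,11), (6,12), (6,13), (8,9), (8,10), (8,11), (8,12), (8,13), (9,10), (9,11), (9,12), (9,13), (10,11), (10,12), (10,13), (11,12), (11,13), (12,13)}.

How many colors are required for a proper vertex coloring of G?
Clique number ω(G) = 8 (lower bound: χ ≥ ω).
The clique on [4, 6, 8, 9, 10, 11, 12, 13] has size 8, forcing χ ≥ 8, and the coloring below uses 8 colors, so χ(G) = 8.
A valid 8-coloring: color 1: [6]; color 2: [12]; color 3: [9]; color 4: [11]; color 5: [10]; color 6: [4]; color 7: [13]; color 8: [8].

χ(G) = 8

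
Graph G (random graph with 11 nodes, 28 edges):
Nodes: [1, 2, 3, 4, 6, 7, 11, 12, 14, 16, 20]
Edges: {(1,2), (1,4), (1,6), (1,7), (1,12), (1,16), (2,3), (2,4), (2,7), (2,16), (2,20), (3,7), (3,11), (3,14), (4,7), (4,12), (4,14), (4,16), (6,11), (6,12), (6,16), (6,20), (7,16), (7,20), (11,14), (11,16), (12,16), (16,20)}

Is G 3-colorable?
No, G is not 3-colorable

The clique on vertices [1, 2, 4, 7, 16] has size 5 > 3, so it alone needs 5 colors.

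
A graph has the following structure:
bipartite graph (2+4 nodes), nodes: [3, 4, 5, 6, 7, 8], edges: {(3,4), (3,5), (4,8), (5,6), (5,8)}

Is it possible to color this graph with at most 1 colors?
No, G is not 1-colorable

Edge (4,8) forces its endpoints to differ, so 1 color is not enough.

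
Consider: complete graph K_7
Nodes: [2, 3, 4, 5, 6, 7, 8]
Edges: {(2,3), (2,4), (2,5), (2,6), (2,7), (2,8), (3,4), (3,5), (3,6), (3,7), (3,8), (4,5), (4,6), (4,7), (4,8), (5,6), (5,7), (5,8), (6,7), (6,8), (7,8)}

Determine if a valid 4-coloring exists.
No, G is not 4-colorable

The clique on vertices [2, 3, 4, 5, 6, 7, 8] has size 7 > 4, so it alone needs 7 colors.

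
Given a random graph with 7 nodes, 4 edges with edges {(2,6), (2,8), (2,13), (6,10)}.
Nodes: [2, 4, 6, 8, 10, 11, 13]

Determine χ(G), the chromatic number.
Clique number ω(G) = 2 (lower bound: χ ≥ ω).
The graph is bipartite (no odd cycle), so 2 colors suffice: χ(G) = 2.
A valid 2-coloring: color 1: [2, 4, 10, 11]; color 2: [6, 8, 13].

χ(G) = 2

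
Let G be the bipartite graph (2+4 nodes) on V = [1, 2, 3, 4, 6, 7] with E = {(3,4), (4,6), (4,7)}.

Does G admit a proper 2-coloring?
Yes, G is 2-colorable

A valid 2-coloring: color 1: [1, 2, 4]; color 2: [3, 6, 7].
(χ(G) = 2 ≤ 2.)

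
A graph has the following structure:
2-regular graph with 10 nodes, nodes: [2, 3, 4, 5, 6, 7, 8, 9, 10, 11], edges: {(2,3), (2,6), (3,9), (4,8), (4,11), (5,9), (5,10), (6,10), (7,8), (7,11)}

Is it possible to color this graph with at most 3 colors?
Yes, G is 3-colorable

A valid 3-coloring: color 1: [2, 8, 9, 10, 11]; color 2: [3, 4, 5, 6, 7].
(χ(G) = 2 ≤ 3.)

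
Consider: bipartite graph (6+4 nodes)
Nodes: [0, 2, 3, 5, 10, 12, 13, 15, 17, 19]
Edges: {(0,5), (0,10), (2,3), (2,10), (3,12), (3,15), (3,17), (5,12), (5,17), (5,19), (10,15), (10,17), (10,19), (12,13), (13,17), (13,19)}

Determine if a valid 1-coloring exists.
Edge (3,17) forces its endpoints to differ, so 1 color is not enough.

No, G is not 1-colorable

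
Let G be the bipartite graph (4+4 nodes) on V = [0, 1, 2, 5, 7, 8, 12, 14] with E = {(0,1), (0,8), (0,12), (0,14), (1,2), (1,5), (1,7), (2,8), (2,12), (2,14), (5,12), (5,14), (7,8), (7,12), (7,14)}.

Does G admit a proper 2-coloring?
Yes, G is 2-colorable

A valid 2-coloring: color 1: [1, 8, 12, 14]; color 2: [0, 2, 5, 7].
(χ(G) = 2 ≤ 2.)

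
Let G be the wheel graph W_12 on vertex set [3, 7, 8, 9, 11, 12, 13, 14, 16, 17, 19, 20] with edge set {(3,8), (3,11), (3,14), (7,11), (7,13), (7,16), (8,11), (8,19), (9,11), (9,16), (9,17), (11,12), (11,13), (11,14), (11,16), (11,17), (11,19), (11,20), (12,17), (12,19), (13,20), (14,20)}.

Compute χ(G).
Clique number ω(G) = 3 (lower bound: χ ≥ ω).
Odd cycle [17, 9, 16, 7, 13, 20, 14, 3, 8, 19, 12] needs 3 colors (χ ≥ 3).
Vertex 11 is adjacent to every vertex of [3, 7, 8, 9, 12, 13, 14, 16, 17, 19, 20], which already need 3 colors among themselves, so 11 needs a new color (χ ≥ 4).
The coloring below uses 4 colors, so χ(G) = 4.
A valid 4-coloring: color 1: [11]; color 2: [13, 14, 16, 17, 19]; color 3: [3, 7, 9, 12, 20]; color 4: [8].

χ(G) = 4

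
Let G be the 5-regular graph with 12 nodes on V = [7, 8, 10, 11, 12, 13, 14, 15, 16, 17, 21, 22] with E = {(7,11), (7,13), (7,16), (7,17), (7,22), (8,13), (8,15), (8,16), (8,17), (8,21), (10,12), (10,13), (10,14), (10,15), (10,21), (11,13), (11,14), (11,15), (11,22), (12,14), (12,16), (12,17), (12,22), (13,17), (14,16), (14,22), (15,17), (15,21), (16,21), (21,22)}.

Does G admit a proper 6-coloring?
A valid 6-coloring: color 1: [10, 16, 17, 22]; color 2: [7, 14, 15]; color 3: [8, 11, 12]; color 4: [13, 21].
(χ(G) = 4 ≤ 6.)

Yes, G is 6-colorable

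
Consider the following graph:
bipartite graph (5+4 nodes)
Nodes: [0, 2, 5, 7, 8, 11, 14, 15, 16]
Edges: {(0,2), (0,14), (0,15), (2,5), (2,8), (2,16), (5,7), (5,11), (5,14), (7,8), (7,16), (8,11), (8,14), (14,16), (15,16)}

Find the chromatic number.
χ(G) = 2

Clique number ω(G) = 2 (lower bound: χ ≥ ω).
The graph is bipartite (no odd cycle), so 2 colors suffice: χ(G) = 2.
A valid 2-coloring: color 1: [2, 7, 11, 14, 15]; color 2: [0, 5, 8, 16].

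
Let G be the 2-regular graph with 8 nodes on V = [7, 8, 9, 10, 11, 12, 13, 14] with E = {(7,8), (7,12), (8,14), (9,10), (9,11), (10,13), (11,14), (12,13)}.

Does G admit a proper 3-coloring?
A valid 3-coloring: color 1: [7, 9, 13, 14]; color 2: [8, 10, 11, 12].
(χ(G) = 2 ≤ 3.)

Yes, G is 3-colorable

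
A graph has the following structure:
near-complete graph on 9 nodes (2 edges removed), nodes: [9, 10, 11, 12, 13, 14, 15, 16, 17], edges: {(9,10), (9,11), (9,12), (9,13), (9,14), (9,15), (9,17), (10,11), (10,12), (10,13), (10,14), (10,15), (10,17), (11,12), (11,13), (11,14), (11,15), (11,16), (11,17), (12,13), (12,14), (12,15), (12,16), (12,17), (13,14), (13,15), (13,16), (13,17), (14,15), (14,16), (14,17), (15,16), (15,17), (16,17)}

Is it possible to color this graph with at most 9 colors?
A valid 9-coloring: color 1: [11]; color 2: [12]; color 3: [14]; color 4: [17]; color 5: [15]; color 6: [13]; color 7: [10, 16]; color 8: [9].
(χ(G) = 8 ≤ 9.)

Yes, G is 9-colorable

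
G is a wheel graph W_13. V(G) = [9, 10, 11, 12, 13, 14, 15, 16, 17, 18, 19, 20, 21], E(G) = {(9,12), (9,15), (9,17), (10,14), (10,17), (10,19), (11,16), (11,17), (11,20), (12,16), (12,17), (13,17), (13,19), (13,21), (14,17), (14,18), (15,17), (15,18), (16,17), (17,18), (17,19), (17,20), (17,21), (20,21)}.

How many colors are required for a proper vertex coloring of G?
χ(G) = 3

Clique number ω(G) = 3 (lower bound: χ ≥ ω).
The clique on [9, 12, 17] has size 3, forcing χ ≥ 3, and the coloring below uses 3 colors, so χ(G) = 3.
A valid 3-coloring: color 1: [17]; color 2: [9, 10, 13, 16, 18, 20]; color 3: [11, 12, 14, 15, 19, 21].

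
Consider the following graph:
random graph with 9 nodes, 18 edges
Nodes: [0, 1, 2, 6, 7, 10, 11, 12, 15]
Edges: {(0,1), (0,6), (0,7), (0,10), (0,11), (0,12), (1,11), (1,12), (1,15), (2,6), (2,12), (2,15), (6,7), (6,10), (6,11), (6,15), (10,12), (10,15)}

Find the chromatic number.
χ(G) = 4

Clique number ω(G) = 3 (lower bound: χ ≥ ω).
Odd cycle [6, 11, 1, 12, 10] needs 3 colors (χ ≥ 3).
Vertex 0 is adjacent to every vertex of [1, 6, 10, 11, 12], which already need 3 colors among themselves, so 0 needs a new color (χ ≥ 4).
The coloring below uses 4 colors, so χ(G) = 4.
A valid 4-coloring: color 1: [6, 12]; color 2: [0, 15]; color 3: [1, 2, 7, 10]; color 4: [11].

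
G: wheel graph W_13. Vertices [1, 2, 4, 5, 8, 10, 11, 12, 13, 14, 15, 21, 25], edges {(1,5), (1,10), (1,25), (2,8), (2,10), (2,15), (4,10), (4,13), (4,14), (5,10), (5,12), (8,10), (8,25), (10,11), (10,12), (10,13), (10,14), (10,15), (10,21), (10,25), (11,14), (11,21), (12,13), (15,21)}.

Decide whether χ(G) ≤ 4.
A valid 4-coloring: color 1: [10]; color 2: [1, 4, 8, 11, 12, 15]; color 3: [2, 5, 13, 14, 21, 25].
(χ(G) = 3 ≤ 4.)

Yes, G is 4-colorable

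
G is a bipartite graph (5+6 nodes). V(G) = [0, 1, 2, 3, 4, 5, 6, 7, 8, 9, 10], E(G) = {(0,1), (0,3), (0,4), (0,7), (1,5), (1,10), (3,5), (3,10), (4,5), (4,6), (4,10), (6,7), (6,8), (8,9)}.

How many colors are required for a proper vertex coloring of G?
χ(G) = 2

Clique number ω(G) = 2 (lower bound: χ ≥ ω).
The graph is bipartite (no odd cycle), so 2 colors suffice: χ(G) = 2.
A valid 2-coloring: color 1: [1, 2, 3, 4, 7, 8]; color 2: [0, 5, 6, 9, 10].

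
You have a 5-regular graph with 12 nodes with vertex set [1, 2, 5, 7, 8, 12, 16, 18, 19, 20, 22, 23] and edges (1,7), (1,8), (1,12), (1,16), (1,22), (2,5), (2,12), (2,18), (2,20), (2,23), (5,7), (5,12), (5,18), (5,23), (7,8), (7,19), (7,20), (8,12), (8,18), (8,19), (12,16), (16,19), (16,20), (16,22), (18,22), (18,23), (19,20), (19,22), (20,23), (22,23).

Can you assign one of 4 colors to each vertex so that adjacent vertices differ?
Yes, G is 4-colorable

A valid 4-coloring: color 1: [1, 2, 19]; color 2: [5, 8, 20, 22]; color 3: [7, 16, 18]; color 4: [12, 23].
(χ(G) = 4 ≤ 4.)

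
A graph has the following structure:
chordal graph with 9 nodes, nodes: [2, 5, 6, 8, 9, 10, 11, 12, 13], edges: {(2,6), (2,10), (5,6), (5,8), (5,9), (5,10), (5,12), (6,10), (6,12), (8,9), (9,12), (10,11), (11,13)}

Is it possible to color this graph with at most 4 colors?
Yes, G is 4-colorable

A valid 4-coloring: color 1: [2, 5, 11]; color 2: [8, 10, 12, 13]; color 3: [6, 9].
(χ(G) = 3 ≤ 4.)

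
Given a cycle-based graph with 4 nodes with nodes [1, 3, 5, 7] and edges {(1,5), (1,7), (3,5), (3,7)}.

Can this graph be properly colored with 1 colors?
No, G is not 1-colorable

Edge (1,5) forces its endpoints to differ, so 1 color is not enough.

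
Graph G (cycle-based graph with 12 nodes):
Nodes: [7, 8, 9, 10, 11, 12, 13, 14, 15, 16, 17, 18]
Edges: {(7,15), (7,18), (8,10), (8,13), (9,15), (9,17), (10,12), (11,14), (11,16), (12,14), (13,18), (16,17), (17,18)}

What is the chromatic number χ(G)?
Clique number ω(G) = 2 (lower bound: χ ≥ ω).
Odd cycle [9, 15, 7, 18, 17] needs 3 colors (χ ≥ 3).
The coloring below uses 3 colors, so χ(G) = 3.
A valid 3-coloring: color 1: [8, 11, 12, 15, 17]; color 2: [9, 10, 14, 16, 18]; color 3: [7, 13].

χ(G) = 3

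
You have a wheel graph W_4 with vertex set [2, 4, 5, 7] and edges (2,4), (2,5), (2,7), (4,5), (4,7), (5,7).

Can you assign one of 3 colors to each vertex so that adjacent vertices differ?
The clique on vertices [2, 4, 5, 7] has size 4 > 3, so it alone needs 4 colors.

No, G is not 3-colorable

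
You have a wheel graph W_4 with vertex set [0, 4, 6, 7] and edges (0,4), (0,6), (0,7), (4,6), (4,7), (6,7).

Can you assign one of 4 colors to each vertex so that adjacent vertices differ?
A valid 4-coloring: color 1: [0]; color 2: [6]; color 3: [7]; color 4: [4].
(χ(G) = 4 ≤ 4.)

Yes, G is 4-colorable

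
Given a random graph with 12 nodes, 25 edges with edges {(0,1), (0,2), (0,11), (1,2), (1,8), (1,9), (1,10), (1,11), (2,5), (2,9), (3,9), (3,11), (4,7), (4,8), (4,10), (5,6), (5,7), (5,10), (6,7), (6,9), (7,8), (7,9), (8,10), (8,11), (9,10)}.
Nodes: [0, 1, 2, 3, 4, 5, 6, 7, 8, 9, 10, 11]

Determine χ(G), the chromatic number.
Clique number ω(G) = 3 (lower bound: χ ≥ ω).
The clique on [0, 1, 2] has size 3, forcing χ ≥ 3, and the coloring below uses 3 colors, so χ(G) = 3.
A valid 3-coloring: color 1: [1, 3, 4, 6]; color 2: [0, 5, 8, 9]; color 3: [2, 7, 10, 11].

χ(G) = 3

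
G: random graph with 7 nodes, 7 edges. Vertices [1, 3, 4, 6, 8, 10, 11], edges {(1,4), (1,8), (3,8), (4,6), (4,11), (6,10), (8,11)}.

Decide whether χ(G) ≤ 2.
Yes, G is 2-colorable

A valid 2-coloring: color 1: [4, 8, 10]; color 2: [1, 3, 6, 11].
(χ(G) = 2 ≤ 2.)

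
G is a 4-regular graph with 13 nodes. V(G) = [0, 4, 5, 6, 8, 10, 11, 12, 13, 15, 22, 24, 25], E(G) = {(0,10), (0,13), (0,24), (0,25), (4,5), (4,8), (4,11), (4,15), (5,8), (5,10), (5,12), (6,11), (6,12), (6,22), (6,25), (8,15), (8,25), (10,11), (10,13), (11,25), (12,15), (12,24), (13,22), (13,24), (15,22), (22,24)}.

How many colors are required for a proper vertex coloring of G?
Clique number ω(G) = 3 (lower bound: χ ≥ ω).
The clique on [0, 13, 24] has size 3, forcing χ ≥ 3, and the coloring below uses 3 colors, so χ(G) = 3.
A valid 3-coloring: color 1: [5, 6, 13, 15]; color 2: [0, 8, 11, 12, 22]; color 3: [4, 10, 24, 25].

χ(G) = 3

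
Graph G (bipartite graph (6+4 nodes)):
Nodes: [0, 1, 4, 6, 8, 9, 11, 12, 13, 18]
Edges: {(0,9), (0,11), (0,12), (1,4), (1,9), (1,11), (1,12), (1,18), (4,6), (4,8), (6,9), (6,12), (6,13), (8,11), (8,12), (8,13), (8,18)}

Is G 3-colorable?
Yes, G is 3-colorable

A valid 3-coloring: color 1: [0, 1, 6, 8]; color 2: [4, 9, 11, 12, 13, 18].
(χ(G) = 2 ≤ 3.)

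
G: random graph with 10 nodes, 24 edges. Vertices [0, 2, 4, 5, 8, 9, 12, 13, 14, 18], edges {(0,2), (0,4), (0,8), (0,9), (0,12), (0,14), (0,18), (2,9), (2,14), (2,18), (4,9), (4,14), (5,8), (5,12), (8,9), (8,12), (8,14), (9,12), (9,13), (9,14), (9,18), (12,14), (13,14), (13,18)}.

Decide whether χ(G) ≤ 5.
A valid 5-coloring: color 1: [5, 9]; color 2: [0, 13]; color 3: [14, 18]; color 4: [2, 4, 8]; color 5: [12].
(χ(G) = 5 ≤ 5.)

Yes, G is 5-colorable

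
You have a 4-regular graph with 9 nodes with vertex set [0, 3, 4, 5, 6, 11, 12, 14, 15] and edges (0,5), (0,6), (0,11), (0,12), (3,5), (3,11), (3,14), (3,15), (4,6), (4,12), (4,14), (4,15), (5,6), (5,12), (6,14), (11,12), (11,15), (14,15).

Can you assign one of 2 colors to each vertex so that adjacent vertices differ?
No, G is not 2-colorable

The clique on vertices [0, 11, 12] has size 3 > 2, so it alone needs 3 colors.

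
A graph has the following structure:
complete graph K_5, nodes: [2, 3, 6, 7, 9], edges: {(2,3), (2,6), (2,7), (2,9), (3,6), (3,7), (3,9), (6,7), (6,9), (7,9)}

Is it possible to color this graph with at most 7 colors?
Yes, G is 7-colorable

A valid 7-coloring: color 1: [9]; color 2: [7]; color 3: [3]; color 4: [2]; color 5: [6].
(χ(G) = 5 ≤ 7.)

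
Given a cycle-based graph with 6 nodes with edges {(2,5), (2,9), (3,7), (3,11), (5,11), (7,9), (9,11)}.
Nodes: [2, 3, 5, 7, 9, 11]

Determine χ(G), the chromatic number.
Clique number ω(G) = 2 (lower bound: χ ≥ ω).
The graph is bipartite (no odd cycle), so 2 colors suffice: χ(G) = 2.
A valid 2-coloring: color 1: [3, 5, 9]; color 2: [2, 7, 11].

χ(G) = 2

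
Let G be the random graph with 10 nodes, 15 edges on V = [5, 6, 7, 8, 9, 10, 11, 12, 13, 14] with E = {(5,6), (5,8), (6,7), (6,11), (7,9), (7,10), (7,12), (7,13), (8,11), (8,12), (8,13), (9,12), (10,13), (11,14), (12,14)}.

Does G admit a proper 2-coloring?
No, G is not 2-colorable

The clique on vertices [7, 9, 12] has size 3 > 2, so it alone needs 3 colors.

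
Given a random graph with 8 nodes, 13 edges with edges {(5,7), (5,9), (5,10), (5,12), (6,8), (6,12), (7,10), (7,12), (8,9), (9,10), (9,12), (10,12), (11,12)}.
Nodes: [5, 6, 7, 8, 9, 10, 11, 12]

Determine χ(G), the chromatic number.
Clique number ω(G) = 4 (lower bound: χ ≥ ω).
The clique on [5, 9, 10, 12] has size 4, forcing χ ≥ 4, and the coloring below uses 4 colors, so χ(G) = 4.
A valid 4-coloring: color 1: [8, 12]; color 2: [6, 7, 9, 11]; color 3: [10]; color 4: [5].

χ(G) = 4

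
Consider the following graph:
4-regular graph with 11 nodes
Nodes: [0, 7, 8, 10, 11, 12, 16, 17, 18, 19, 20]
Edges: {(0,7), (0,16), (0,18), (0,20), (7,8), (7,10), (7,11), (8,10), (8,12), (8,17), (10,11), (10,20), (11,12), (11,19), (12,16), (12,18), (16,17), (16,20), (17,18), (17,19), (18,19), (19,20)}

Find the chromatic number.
χ(G) = 3

Clique number ω(G) = 3 (lower bound: χ ≥ ω).
The clique on [0, 16, 20] has size 3, forcing χ ≥ 3, and the coloring below uses 3 colors, so χ(G) = 3.
A valid 3-coloring: color 1: [8, 11, 16, 18]; color 2: [7, 12, 17, 20]; color 3: [0, 10, 19].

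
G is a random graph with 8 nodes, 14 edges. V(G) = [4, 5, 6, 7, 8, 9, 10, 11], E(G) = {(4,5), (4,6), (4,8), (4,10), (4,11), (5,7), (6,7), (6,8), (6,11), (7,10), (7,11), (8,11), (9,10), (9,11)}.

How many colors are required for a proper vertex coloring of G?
Clique number ω(G) = 4 (lower bound: χ ≥ ω).
The clique on [4, 6, 8, 11] has size 4, forcing χ ≥ 4, and the coloring below uses 4 colors, so χ(G) = 4.
A valid 4-coloring: color 1: [5, 10, 11]; color 2: [4, 7, 9]; color 3: [6]; color 4: [8].

χ(G) = 4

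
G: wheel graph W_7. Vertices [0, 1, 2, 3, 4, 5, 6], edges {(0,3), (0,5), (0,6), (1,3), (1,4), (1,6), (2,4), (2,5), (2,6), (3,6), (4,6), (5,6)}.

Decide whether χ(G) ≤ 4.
A valid 4-coloring: color 1: [6]; color 2: [0, 1, 2]; color 3: [3, 4, 5].
(χ(G) = 3 ≤ 4.)

Yes, G is 4-colorable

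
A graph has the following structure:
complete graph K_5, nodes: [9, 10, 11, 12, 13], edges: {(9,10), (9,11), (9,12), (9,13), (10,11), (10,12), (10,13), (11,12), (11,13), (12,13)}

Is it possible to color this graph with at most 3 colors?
The clique on vertices [9, 10, 11, 12, 13] has size 5 > 3, so it alone needs 5 colors.

No, G is not 3-colorable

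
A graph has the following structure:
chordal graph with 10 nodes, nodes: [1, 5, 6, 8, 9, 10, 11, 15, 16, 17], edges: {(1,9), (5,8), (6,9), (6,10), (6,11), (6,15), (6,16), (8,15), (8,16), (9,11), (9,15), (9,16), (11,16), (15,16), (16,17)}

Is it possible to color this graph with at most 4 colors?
Yes, G is 4-colorable

A valid 4-coloring: color 1: [1, 5, 10, 16]; color 2: [6, 8, 17]; color 3: [9]; color 4: [11, 15].
(χ(G) = 4 ≤ 4.)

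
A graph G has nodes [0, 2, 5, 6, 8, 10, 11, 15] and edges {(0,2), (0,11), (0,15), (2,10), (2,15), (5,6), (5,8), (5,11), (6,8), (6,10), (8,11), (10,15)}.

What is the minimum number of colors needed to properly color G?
χ(G) = 3

Clique number ω(G) = 3 (lower bound: χ ≥ ω).
The clique on [0, 2, 15] has size 3, forcing χ ≥ 3, and the coloring below uses 3 colors, so χ(G) = 3.
A valid 3-coloring: color 1: [6, 11, 15]; color 2: [0, 8, 10]; color 3: [2, 5].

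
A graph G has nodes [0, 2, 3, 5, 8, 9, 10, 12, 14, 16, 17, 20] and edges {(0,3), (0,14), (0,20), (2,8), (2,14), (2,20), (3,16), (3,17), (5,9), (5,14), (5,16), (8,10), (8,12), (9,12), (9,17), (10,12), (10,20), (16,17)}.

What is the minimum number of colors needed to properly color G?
Clique number ω(G) = 3 (lower bound: χ ≥ ω).
The clique on [8, 10, 12] has size 3, forcing χ ≥ 3, and the coloring below uses 3 colors, so χ(G) = 3.
A valid 3-coloring: color 1: [0, 2, 5, 12, 17]; color 2: [3, 8, 9, 14, 20]; color 3: [10, 16].

χ(G) = 3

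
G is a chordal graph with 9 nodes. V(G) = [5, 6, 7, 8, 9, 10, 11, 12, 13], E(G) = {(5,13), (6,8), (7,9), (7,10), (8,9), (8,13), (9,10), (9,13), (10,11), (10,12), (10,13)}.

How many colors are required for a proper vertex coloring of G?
χ(G) = 3

Clique number ω(G) = 3 (lower bound: χ ≥ ω).
The clique on [8, 9, 13] has size 3, forcing χ ≥ 3, and the coloring below uses 3 colors, so χ(G) = 3.
A valid 3-coloring: color 1: [5, 8, 10]; color 2: [6, 9, 11, 12]; color 3: [7, 13].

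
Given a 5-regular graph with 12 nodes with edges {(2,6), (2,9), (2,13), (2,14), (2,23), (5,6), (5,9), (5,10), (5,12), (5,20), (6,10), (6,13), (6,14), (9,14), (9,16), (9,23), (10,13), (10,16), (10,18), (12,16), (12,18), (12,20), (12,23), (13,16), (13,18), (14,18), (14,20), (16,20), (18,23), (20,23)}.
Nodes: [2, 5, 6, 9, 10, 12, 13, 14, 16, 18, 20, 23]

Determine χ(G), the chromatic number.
Clique number ω(G) = 3 (lower bound: χ ≥ ω).
Suppose a proper 3-coloring c exists. The clique [2, 6, 13] takes 3 distinct colors; by symmetry let c(2) = 1, c(6) = 2, c(13) = 3.
- Vertex 10: neighbors [6, 13] already have colors [2, 3] ⇒ c(10) = 1.
- Vertex 5: neighbors [10, 6] already have colors [1, 2] ⇒ c(5) = 3.
- Vertex 9: neighbors [2, 5] already have colors [1, 3] ⇒ c(9) = 2.
- Vertex 16: neighbors [10, 9, 13] already have colors [1, 2, 3] — all 3 colors blocked. Contradiction.
The forced assignments end in a contradiction, so G has no proper 3-coloring (χ ≥ 4).
The coloring below uses 4 colors, so χ(G) = 4.
A valid 4-coloring: color 1: [5, 14, 16, 23]; color 2: [6, 9, 18, 20]; color 3: [12, 13]; color 4: [2, 10].

χ(G) = 4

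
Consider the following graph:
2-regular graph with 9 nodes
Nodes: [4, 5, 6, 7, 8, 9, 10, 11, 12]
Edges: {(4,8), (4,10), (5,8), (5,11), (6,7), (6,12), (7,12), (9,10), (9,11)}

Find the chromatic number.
Clique number ω(G) = 3 (lower bound: χ ≥ ω).
The clique on [6, 7, 12] has size 3, forcing χ ≥ 3, and the coloring below uses 3 colors, so χ(G) = 3.
A valid 3-coloring: color 1: [4, 5, 7, 9]; color 2: [6, 8, 10, 11]; color 3: [12].

χ(G) = 3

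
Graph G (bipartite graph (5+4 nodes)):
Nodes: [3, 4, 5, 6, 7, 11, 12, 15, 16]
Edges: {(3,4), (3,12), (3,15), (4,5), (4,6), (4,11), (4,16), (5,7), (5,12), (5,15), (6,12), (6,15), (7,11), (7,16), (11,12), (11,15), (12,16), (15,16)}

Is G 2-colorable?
A valid 2-coloring: color 1: [4, 7, 12, 15]; color 2: [3, 5, 6, 11, 16].
(χ(G) = 2 ≤ 2.)

Yes, G is 2-colorable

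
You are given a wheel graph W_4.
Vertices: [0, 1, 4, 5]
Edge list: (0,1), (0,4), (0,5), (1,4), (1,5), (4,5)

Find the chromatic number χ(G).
Clique number ω(G) = 4 (lower bound: χ ≥ ω).
The clique on [0, 1, 4, 5] has size 4, forcing χ ≥ 4, and the coloring below uses 4 colors, so χ(G) = 4.
A valid 4-coloring: color 1: [5]; color 2: [4]; color 3: [1]; color 4: [0].

χ(G) = 4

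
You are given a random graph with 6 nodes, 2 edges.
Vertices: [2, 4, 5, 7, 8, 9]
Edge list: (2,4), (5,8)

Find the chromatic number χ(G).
Clique number ω(G) = 2 (lower bound: χ ≥ ω).
The graph is bipartite (no odd cycle), so 2 colors suffice: χ(G) = 2.
A valid 2-coloring: color 1: [2, 7, 8, 9]; color 2: [4, 5].

χ(G) = 2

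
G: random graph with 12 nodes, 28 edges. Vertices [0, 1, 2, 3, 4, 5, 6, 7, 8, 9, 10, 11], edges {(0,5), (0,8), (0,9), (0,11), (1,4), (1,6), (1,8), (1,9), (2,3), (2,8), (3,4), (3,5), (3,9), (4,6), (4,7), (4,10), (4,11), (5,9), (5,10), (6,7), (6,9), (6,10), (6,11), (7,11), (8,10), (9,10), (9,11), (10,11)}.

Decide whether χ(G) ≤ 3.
The clique on vertices [4, 6, 10, 11] has size 4 > 3, so it alone needs 4 colors.

No, G is not 3-colorable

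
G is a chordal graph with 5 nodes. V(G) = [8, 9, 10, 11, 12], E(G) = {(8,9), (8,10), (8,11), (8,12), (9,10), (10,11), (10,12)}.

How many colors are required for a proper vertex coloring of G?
χ(G) = 3

Clique number ω(G) = 3 (lower bound: χ ≥ ω).
The clique on [8, 9, 10] has size 3, forcing χ ≥ 3, and the coloring below uses 3 colors, so χ(G) = 3.
A valid 3-coloring: color 1: [10]; color 2: [8]; color 3: [9, 11, 12].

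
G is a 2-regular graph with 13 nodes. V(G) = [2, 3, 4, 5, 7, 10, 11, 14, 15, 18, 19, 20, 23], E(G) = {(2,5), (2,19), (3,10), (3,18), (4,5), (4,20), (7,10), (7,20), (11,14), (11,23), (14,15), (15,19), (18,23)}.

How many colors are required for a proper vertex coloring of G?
Clique number ω(G) = 2 (lower bound: χ ≥ ω).
Odd cycle [2, 19, 15, 14, 11, 23, 18, 3, 10, 7, 20, 4, 5] needs 3 colors (χ ≥ 3).
The coloring below uses 3 colors, so χ(G) = 3.
A valid 3-coloring: color 1: [2, 3, 4, 7, 14, 23]; color 2: [5, 10, 11, 15, 18, 20]; color 3: [19].

χ(G) = 3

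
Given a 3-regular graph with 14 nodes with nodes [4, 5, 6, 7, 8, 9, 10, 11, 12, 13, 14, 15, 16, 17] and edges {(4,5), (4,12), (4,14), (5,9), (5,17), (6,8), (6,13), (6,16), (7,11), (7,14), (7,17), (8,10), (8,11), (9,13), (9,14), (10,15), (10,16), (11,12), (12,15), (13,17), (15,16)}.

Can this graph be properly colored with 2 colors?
No, G is not 2-colorable

The clique on vertices [10, 15, 16] has size 3 > 2, so it alone needs 3 colors.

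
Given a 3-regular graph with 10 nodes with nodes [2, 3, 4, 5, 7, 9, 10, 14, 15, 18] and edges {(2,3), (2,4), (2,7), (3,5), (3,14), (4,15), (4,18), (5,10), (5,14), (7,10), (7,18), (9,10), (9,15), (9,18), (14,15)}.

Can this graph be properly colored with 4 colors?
Yes, G is 4-colorable

A valid 4-coloring: color 1: [3, 10, 15, 18]; color 2: [2, 5, 9]; color 3: [4, 7, 14].
(χ(G) = 3 ≤ 4.)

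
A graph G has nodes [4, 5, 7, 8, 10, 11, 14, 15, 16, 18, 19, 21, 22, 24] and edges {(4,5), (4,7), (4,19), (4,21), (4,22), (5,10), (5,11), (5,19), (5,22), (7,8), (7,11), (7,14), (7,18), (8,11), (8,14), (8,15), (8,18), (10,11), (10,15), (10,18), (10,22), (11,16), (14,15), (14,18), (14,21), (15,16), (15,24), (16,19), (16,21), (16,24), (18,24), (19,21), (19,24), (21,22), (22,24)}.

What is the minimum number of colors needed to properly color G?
χ(G) = 4

Clique number ω(G) = 4 (lower bound: χ ≥ ω).
The clique on [7, 8, 14, 18] has size 4, forcing χ ≥ 4, and the coloring below uses 4 colors, so χ(G) = 4.
A valid 4-coloring: color 1: [11, 14, 19, 22]; color 2: [4, 8, 10, 24]; color 3: [5, 7, 15, 21]; color 4: [16, 18].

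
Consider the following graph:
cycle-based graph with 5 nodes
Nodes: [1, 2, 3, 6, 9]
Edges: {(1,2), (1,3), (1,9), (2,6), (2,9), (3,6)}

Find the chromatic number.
χ(G) = 3

Clique number ω(G) = 3 (lower bound: χ ≥ ω).
The clique on [1, 2, 9] has size 3, forcing χ ≥ 3, and the coloring below uses 3 colors, so χ(G) = 3.
A valid 3-coloring: color 1: [1, 6]; color 2: [2, 3]; color 3: [9].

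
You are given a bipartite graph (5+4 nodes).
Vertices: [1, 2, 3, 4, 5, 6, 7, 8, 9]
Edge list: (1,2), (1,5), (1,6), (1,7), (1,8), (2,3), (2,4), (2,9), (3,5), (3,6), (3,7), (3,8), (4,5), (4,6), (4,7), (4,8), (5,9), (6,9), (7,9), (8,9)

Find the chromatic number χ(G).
χ(G) = 2

Clique number ω(G) = 2 (lower bound: χ ≥ ω).
The graph is bipartite (no odd cycle), so 2 colors suffice: χ(G) = 2.
A valid 2-coloring: color 1: [1, 3, 4, 9]; color 2: [2, 5, 6, 7, 8].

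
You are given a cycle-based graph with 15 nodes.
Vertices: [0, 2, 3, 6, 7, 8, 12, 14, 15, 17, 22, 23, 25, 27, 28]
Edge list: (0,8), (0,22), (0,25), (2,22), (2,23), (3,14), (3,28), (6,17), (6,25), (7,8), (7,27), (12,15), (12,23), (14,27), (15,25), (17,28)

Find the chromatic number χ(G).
χ(G) = 3

Clique number ω(G) = 2 (lower bound: χ ≥ ω).
Odd cycle [12, 23, 2, 22, 0, 25, 15] needs 3 colors (χ ≥ 3).
The coloring below uses 3 colors, so χ(G) = 3.
A valid 3-coloring: color 1: [3, 8, 17, 22, 23, 25, 27]; color 2: [0, 2, 6, 7, 12, 14, 28]; color 3: [15].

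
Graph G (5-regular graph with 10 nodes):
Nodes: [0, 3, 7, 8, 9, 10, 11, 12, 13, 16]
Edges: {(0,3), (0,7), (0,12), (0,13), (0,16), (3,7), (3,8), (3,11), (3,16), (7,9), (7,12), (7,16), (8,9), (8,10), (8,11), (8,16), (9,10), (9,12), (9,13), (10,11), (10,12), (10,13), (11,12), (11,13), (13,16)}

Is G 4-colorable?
A valid 4-coloring: color 1: [0, 9, 11]; color 2: [7, 8, 13]; color 3: [12, 16]; color 4: [3, 10].
(χ(G) = 4 ≤ 4.)

Yes, G is 4-colorable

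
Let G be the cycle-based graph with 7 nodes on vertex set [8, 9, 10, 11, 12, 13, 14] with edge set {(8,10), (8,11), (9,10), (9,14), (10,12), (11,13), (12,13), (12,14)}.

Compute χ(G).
Clique number ω(G) = 2 (lower bound: χ ≥ ω).
Odd cycle [12, 10, 8, 11, 13] needs 3 colors (χ ≥ 3).
The coloring below uses 3 colors, so χ(G) = 3.
A valid 3-coloring: color 1: [9, 11, 12]; color 2: [10, 13, 14]; color 3: [8].

χ(G) = 3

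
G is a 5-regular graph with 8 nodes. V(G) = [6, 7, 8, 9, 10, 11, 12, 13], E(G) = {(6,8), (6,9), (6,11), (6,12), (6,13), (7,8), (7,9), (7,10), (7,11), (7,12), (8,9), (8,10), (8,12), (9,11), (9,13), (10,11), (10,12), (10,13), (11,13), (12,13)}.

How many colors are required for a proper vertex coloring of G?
χ(G) = 4

Clique number ω(G) = 4 (lower bound: χ ≥ ω).
The clique on [7, 8, 10, 12] has size 4, forcing χ ≥ 4, and the coloring below uses 4 colors, so χ(G) = 4.
A valid 4-coloring: color 1: [8, 11]; color 2: [6, 10]; color 3: [7, 13]; color 4: [9, 12].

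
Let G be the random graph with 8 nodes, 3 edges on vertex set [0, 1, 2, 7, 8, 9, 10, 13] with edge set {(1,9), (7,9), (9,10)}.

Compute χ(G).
χ(G) = 2

Clique number ω(G) = 2 (lower bound: χ ≥ ω).
The graph is bipartite (no odd cycle), so 2 colors suffice: χ(G) = 2.
A valid 2-coloring: color 1: [0, 2, 8, 9, 13]; color 2: [1, 7, 10].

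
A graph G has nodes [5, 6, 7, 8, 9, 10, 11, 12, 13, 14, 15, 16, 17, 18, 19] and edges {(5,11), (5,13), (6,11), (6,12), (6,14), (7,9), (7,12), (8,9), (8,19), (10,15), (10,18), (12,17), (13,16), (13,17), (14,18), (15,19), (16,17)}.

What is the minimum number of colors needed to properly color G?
Clique number ω(G) = 3 (lower bound: χ ≥ ω).
The clique on [13, 16, 17] has size 3, forcing χ ≥ 3, and the coloring below uses 3 colors, so χ(G) = 3.
A valid 3-coloring: color 1: [9, 10, 11, 12, 13, 14, 19]; color 2: [5, 6, 7, 8, 15, 17, 18]; color 3: [16].

χ(G) = 3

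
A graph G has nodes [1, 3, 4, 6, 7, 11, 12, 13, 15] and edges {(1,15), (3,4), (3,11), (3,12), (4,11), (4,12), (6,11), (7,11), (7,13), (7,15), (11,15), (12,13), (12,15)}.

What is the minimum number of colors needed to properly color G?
χ(G) = 3

Clique number ω(G) = 3 (lower bound: χ ≥ ω).
The clique on [3, 4, 11] has size 3, forcing χ ≥ 3, and the coloring below uses 3 colors, so χ(G) = 3.
A valid 3-coloring: color 1: [1, 11, 12]; color 2: [3, 6, 13, 15]; color 3: [4, 7].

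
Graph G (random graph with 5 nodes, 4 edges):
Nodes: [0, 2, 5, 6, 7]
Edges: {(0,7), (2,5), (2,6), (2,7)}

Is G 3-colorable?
Yes, G is 3-colorable

A valid 3-coloring: color 1: [0, 2]; color 2: [5, 6, 7].
(χ(G) = 2 ≤ 3.)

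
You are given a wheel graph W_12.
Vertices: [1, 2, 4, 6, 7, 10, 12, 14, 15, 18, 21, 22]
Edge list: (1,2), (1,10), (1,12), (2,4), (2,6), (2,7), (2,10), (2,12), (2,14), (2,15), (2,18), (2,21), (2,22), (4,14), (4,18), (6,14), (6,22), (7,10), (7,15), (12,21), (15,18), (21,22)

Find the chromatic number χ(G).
χ(G) = 4

Clique number ω(G) = 3 (lower bound: χ ≥ ω).
Odd cycle [10, 7, 15, 18, 4, 14, 6, 22, 21, 12, 1] needs 3 colors (χ ≥ 3).
Vertex 2 is adjacent to every vertex of [1, 4, 6, 7, 10, 12, 14, 15, 18, 21, 22], which already need 3 colors among themselves, so 2 needs a new color (χ ≥ 4).
The coloring below uses 4 colors, so χ(G) = 4.
A valid 4-coloring: color 1: [2]; color 2: [4, 6, 10, 12, 15]; color 3: [1, 7, 14, 18, 22]; color 4: [21].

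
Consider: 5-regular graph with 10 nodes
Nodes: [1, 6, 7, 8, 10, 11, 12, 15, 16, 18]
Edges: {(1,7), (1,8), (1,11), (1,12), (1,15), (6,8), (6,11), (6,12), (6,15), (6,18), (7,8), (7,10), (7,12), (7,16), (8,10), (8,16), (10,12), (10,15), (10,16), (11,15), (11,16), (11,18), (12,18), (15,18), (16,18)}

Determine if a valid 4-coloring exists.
A valid 4-coloring: color 1: [8, 12, 15]; color 2: [1, 6, 16]; color 3: [7, 18]; color 4: [10, 11].
(χ(G) = 4 ≤ 4.)

Yes, G is 4-colorable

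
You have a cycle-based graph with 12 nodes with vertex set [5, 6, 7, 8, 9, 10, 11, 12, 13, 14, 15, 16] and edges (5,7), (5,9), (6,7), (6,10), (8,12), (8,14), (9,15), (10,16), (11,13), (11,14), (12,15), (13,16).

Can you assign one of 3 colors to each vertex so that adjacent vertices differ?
A valid 3-coloring: color 1: [7, 9, 10, 12, 13, 14]; color 2: [5, 6, 8, 11, 15, 16].
(χ(G) = 2 ≤ 3.)

Yes, G is 3-colorable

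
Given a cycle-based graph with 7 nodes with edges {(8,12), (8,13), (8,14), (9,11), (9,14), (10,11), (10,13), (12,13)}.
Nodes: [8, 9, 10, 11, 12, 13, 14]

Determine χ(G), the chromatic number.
χ(G) = 3

Clique number ω(G) = 3 (lower bound: χ ≥ ω).
The clique on [8, 12, 13] has size 3, forcing χ ≥ 3, and the coloring below uses 3 colors, so χ(G) = 3.
A valid 3-coloring: color 1: [8, 9, 10]; color 2: [11, 13, 14]; color 3: [12].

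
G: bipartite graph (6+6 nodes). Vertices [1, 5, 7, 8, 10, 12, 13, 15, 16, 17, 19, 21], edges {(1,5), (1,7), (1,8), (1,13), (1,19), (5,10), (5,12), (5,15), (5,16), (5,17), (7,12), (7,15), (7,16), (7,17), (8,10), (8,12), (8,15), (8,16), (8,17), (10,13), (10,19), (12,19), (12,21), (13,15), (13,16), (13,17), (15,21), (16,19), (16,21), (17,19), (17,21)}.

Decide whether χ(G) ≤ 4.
A valid 4-coloring: color 1: [1, 10, 12, 15, 16, 17]; color 2: [5, 7, 8, 13, 19, 21].
(χ(G) = 2 ≤ 4.)

Yes, G is 4-colorable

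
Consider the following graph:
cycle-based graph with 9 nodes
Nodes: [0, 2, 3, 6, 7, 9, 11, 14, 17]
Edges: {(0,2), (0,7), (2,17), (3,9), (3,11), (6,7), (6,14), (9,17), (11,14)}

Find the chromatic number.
χ(G) = 3

Clique number ω(G) = 2 (lower bound: χ ≥ ω).
Odd cycle [3, 9, 17, 2, 0, 7, 6, 14, 11] needs 3 colors (χ ≥ 3).
The coloring below uses 3 colors, so χ(G) = 3.
A valid 3-coloring: color 1: [0, 3, 14, 17]; color 2: [2, 7, 9, 11]; color 3: [6].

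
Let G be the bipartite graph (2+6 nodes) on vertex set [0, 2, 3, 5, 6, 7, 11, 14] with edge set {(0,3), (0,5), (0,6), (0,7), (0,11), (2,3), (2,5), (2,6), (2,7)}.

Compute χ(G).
Clique number ω(G) = 2 (lower bound: χ ≥ ω).
The graph is bipartite (no odd cycle), so 2 colors suffice: χ(G) = 2.
A valid 2-coloring: color 1: [0, 2, 14]; color 2: [3, 5, 6, 7, 11].

χ(G) = 2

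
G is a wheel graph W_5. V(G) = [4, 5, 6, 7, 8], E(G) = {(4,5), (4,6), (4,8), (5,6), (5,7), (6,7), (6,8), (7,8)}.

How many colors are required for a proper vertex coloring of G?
Clique number ω(G) = 3 (lower bound: χ ≥ ω).
The clique on [4, 6, 8] has size 3, forcing χ ≥ 3, and the coloring below uses 3 colors, so χ(G) = 3.
A valid 3-coloring: color 1: [6]; color 2: [4, 7]; color 3: [5, 8].

χ(G) = 3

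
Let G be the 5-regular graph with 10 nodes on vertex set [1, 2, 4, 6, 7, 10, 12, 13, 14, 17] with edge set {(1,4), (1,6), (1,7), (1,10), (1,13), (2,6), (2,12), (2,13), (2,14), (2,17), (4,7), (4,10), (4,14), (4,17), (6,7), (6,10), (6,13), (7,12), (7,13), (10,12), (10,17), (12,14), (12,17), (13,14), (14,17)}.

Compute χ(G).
χ(G) = 4

Clique number ω(G) = 4 (lower bound: χ ≥ ω).
The clique on [1, 6, 7, 13] has size 4, forcing χ ≥ 4, and the coloring below uses 4 colors, so χ(G) = 4.
A valid 4-coloring: color 1: [4, 12, 13]; color 2: [6, 14]; color 3: [2, 7, 10]; color 4: [1, 17].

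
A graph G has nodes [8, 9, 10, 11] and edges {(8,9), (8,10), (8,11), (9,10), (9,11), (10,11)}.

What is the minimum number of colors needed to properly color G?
χ(G) = 4

Clique number ω(G) = 4 (lower bound: χ ≥ ω).
The clique on [8, 9, 10, 11] has size 4, forcing χ ≥ 4, and the coloring below uses 4 colors, so χ(G) = 4.
A valid 4-coloring: color 1: [10]; color 2: [8]; color 3: [11]; color 4: [9].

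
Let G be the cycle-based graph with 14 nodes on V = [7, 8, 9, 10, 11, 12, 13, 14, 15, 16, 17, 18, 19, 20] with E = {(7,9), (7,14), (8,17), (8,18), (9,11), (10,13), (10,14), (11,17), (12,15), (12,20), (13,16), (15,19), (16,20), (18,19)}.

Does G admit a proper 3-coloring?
A valid 3-coloring: color 1: [9, 13, 14, 15, 17, 18, 20]; color 2: [7, 8, 10, 11, 12, 16, 19].
(χ(G) = 2 ≤ 3.)

Yes, G is 3-colorable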